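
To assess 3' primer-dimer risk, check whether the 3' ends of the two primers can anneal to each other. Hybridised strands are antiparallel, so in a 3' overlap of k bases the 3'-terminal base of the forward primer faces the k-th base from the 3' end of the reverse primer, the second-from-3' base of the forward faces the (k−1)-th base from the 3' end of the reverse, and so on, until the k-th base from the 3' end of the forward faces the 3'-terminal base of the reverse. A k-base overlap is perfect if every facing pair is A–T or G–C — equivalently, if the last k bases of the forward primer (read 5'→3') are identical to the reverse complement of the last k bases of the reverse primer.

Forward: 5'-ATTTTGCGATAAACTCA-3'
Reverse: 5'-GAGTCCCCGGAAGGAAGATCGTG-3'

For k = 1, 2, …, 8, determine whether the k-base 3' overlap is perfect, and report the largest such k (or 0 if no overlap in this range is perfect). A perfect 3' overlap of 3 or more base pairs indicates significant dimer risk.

Longest perfect overlap: 2 complementary base pairs; below the dimer-risk threshold (threshold 3).

Last 8 bases (5'→3') — forward …TAAACTCA, reverse …AGATCGTG.
Reverse complement of the reverse primer's last 8 bases: CACGATCT; its first k bases are the reverse complement of the reverse primer's last k bases, so a perfect k-base overlap needs the forward primer's last k bases to equal them.
Comparing (forward last k vs required): k=1: A vs C ✗; k=2: CA vs CA ✓; k=3: TCA vs CAC ✗; k=4: CTCA vs CACG ✗; k=5: ACTCA vs CACGA ✗; k=6: AACTCA vs CACGAT ✗; k=7: AAACTCA vs CACGATC ✗; k=8: TAAACTCA vs CACGATCT ✗.
Only k = 2 is perfect, so the longest perfect 3' overlap is 2.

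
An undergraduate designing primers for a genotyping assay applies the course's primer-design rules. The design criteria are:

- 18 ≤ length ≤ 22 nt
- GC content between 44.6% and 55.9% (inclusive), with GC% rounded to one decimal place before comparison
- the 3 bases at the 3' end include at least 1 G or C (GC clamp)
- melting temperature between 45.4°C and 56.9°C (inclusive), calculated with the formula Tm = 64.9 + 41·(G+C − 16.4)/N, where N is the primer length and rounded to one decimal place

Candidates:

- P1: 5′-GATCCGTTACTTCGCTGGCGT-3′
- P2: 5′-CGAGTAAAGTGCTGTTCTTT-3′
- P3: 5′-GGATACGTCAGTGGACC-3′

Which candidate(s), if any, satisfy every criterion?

None of the candidates satisfy all criteria.

P1 (21 nt, A=2 T=7 G=6 C=6): length 21 ✓; GC 12/21 = 57.1%, outside 44.6–55.9% ✗; 3' end CGT has 2 G/C ✓; Tm = 64.9 + 41·(12 − 16.4)/21 = 56.3°C ✓ — fails.
P2 (20 nt, A=4 T=8 G=5 C=3): length 20 ✓; GC 8/20 = 40.0%, outside 44.6–55.9% ✗; 3' end TTT has 0 G/C, need ≥1 ✗; Tm = 64.9 + 41·(8 − 16.4)/20 = 47.7°C ✓ — fails.
P3 (17 nt, A=4 T=3 G=6 C=4): length 17, outside 18–22 ✗; GC 10/17 = 58.8%, outside 44.6–55.9% ✗; 3' end ACC has 2 G/C ✓; Tm = 64.9 + 41·(10 − 16.4)/17 = 49.5°C ✓ — fails.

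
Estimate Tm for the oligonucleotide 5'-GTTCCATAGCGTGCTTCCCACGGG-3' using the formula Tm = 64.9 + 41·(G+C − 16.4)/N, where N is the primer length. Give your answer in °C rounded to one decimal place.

62.5°C

Base counts: A=3, T=6, G=7, C=8; G+C = 15, N = 24.
Tm = 64.9 + 41·(15 − 16.4)/24 = 64.9 + -57.40/24 = 62.5°C.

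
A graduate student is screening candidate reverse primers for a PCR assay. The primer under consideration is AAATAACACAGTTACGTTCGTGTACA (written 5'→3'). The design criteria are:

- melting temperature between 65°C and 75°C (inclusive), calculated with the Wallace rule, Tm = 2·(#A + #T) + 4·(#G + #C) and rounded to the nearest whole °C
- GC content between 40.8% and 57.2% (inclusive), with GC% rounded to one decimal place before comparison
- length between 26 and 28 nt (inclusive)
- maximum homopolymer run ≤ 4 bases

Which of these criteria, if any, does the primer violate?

Base counts: A=10, T=7, G=4, C=5 (length 26).
Tm: Tm = 2·17 + 4·9 = 70°C ✓
GC content: GC 9/26 = 34.6%, outside 40.8–57.2% ✗
length: length 26 ✓
homopolymer run: longest run = 3 ✓

Fails: GC content.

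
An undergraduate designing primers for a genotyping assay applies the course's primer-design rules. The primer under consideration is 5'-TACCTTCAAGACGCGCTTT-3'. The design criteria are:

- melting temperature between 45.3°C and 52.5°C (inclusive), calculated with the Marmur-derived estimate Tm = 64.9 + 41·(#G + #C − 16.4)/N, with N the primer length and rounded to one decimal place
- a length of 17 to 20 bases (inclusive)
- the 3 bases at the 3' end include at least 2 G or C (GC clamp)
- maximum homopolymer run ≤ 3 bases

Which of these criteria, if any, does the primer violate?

Base counts: A=4, T=6, G=3, C=6 (length 19).
Tm: Tm = 64.9 + 41·(9 − 16.4)/19 = 48.9°C ✓
length: length 19 ✓
GC clamp: 3' end TTT has 0 G/C, need ≥2 ✗
homopolymer run: longest run = 3 ✓

Fails: GC clamp.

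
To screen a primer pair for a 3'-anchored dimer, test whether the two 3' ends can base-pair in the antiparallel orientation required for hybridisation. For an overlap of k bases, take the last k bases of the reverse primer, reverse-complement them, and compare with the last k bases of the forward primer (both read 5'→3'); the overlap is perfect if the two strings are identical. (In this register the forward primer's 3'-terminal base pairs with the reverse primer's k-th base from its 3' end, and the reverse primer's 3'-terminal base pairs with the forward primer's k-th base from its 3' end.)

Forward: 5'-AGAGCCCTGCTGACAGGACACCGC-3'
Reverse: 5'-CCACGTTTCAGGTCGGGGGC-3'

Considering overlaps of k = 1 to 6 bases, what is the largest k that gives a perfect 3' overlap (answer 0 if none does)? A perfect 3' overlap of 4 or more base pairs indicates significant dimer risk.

Longest perfect overlap: 2 complementary base pairs; below the dimer-risk threshold (threshold 4).

Last 6 bases (5'→3') — forward …CACCGC, reverse …GGGGGC.
Reverse complement of the reverse primer's last 6 bases: GCCCCC; its first k bases are the reverse complement of the reverse primer's last k bases, so a perfect k-base overlap needs the forward primer's last k bases to equal them.
Comparing (forward last k vs required): k=1: C vs G ✗; k=2: GC vs GC ✓; k=3: CGC vs GCC ✗; k=4: CCGC vs GCCC ✗; k=5: ACCGC vs GCCCC ✗; k=6: CACCGC vs GCCCCC ✗.
Only k = 2 is perfect, so the longest perfect 3' overlap is 2.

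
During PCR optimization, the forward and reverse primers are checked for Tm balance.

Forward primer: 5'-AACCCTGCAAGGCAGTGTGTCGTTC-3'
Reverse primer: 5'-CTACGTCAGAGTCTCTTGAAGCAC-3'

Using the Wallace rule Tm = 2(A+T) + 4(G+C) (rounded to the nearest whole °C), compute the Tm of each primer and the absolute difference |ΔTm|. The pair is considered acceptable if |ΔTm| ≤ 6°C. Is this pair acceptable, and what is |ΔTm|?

|ΔTm| = 6°C; the pair is acceptable.

Forward: A=5 T=6 G=7 C=7 → Tm = 2·11 + 4·14 = 78°C.
Reverse: A=6 T=6 G=5 C=7 → Tm = 2·12 + 4·12 = 72°C.
|ΔTm| = |78 − 72| = 6°C, ≤ 6°C.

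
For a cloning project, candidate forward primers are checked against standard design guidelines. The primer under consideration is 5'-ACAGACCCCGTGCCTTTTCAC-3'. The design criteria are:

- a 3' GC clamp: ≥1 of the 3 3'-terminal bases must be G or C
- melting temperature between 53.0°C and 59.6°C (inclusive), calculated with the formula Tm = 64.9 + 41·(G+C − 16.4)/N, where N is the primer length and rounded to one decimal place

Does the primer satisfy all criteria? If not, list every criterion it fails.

Meets all criteria.

Base counts: A=4, T=5, G=3, C=9 (length 21).
GC clamp: 3' end CAC has 2 G/C ✓
Tm: Tm = 64.9 + 41·(12 − 16.4)/21 = 56.3°C ✓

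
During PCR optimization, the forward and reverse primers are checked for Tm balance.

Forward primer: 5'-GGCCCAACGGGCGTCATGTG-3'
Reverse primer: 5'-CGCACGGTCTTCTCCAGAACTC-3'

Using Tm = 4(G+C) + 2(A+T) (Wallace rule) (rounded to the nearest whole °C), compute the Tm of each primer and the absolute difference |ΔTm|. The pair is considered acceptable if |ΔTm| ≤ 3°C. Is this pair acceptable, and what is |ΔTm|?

Forward: A=3 T=3 G=8 C=6 → Tm = 2·6 + 4·14 = 68°C.
Reverse: A=4 T=5 G=4 C=9 → Tm = 2·9 + 4·13 = 70°C.
|ΔTm| = |68 − 70| = 2°C, ≤ 3°C.

|ΔTm| = 2°C; the pair is acceptable.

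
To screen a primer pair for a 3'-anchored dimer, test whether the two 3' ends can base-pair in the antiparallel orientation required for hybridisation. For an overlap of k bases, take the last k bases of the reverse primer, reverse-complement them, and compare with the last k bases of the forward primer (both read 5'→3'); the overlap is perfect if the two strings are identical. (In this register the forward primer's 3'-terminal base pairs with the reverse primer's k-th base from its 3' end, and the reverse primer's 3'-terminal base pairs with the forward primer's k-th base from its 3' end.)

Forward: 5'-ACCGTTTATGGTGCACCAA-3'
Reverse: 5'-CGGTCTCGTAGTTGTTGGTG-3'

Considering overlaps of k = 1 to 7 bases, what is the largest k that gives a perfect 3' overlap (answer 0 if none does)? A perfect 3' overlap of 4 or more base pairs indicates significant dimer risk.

Longest perfect overlap: 6 complementary base pairs; significant dimer risk (threshold 4).

Last 7 bases (5'→3') — forward …GCACCAA, reverse …GTTGGTG.
Reverse complement of the reverse primer's last 7 bases: CACCAAC; its first k bases are the reverse complement of the reverse primer's last k bases, so a perfect k-base overlap needs the forward primer's last k bases to equal them.
Comparing (forward last k vs required): k=1: A vs C ✗; k=2: AA vs CA ✗; k=3: CAA vs CAC ✗; k=4: CCAA vs CACC ✗; k=5: ACCAA vs CACCA ✗; k=6: CACCAA vs CACCAA ✓; k=7: GCACCAA vs CACCAAC ✗.
Only k = 6 is perfect, so the longest perfect 3' overlap is 6.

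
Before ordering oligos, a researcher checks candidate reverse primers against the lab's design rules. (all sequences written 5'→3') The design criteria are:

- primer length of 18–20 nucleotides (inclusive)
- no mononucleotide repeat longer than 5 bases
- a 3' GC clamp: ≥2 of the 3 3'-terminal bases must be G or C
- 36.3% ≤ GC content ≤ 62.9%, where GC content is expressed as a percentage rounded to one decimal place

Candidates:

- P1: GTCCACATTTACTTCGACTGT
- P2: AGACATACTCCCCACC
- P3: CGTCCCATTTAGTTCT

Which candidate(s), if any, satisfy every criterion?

P1 (21 nt, A=4 T=8 G=3 C=6): length 21, outside 18–20 ✗; longest run = 3 ✓; 3' end TGT has 1 G/C, need ≥2 ✗; GC 9/21 = 42.9% ✓ — fails.
P2 (16 nt, A=5 T=2 G=1 C=8): length 16, outside 18–20 ✗; longest run = 4 ✓; 3' end ACC has 2 G/C ✓; GC 9/16 = 56.3% ✓ — fails.
P3 (16 nt, A=2 T=7 G=2 C=5): length 16, outside 18–20 ✗; longest run = 3 ✓; 3' end TCT has 1 G/C, need ≥2 ✗; GC 7/16 = 43.8% ✓ — fails.

None of the candidates satisfy all criteria.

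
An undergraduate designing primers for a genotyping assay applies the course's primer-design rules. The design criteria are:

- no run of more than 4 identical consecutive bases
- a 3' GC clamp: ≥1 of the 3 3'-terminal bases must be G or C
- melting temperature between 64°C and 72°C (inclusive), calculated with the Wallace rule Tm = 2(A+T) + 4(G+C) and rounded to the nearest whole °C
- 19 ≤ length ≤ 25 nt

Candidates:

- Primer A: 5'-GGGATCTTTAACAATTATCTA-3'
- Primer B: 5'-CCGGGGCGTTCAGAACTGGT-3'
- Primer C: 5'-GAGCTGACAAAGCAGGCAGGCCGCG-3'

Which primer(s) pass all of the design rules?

Primer A (21 nt, A=7 T=8 G=3 C=3): longest run = 3 ✓; 3' end CTA has 1 G/C ✓; Tm = 2·15 + 4·6 = 54°C, outside 64–72°C ✗; length 21 ✓ — fails.
Primer B (20 nt, A=3 T=4 G=8 C=5): longest run = 4 ✓; 3' end GGT has 2 G/C ✓; Tm = 2·7 + 4·13 = 66°C ✓; length 20 ✓ — passes.
Primer C (25 nt, A=7 T=1 G=10 C=7): longest run = 3 ✓; 3' end GCG has 3 G/C ✓; Tm = 2·8 + 4·17 = 84°C, outside 64–72°C ✗; length 25 ✓ — fails.

Primer B only.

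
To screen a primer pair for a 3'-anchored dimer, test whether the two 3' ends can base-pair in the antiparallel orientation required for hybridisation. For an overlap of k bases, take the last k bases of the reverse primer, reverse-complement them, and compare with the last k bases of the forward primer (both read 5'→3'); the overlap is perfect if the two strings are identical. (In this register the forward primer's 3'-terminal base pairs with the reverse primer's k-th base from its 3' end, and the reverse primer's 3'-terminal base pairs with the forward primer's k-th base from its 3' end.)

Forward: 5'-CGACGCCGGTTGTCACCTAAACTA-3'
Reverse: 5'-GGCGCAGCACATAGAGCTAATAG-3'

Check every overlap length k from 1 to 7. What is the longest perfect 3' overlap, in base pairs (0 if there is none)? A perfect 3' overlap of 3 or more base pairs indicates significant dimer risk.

Last 7 bases (5'→3') — forward …TAAACTA, reverse …CTAATAG.
Reverse complement of the reverse primer's last 7 bases: CTATTAG; its first k bases are the reverse complement of the reverse primer's last k bases, so a perfect k-base overlap needs the forward primer's last k bases to equal them.
Comparing (forward last k vs required): k=1: A vs C ✗; k=2: TA vs CT ✗; k=3: CTA vs CTA ✓; k=4: ACTA vs CTAT ✗; k=5: AACTA vs CTATT ✗; k=6: AAACTA vs CTATTA ✗; k=7: TAAACTA vs CTATTAG ✗.
Only k = 3 is perfect, so the longest perfect 3' overlap is 3.

Longest perfect overlap: 3 complementary base pairs; significant dimer risk (threshold 3).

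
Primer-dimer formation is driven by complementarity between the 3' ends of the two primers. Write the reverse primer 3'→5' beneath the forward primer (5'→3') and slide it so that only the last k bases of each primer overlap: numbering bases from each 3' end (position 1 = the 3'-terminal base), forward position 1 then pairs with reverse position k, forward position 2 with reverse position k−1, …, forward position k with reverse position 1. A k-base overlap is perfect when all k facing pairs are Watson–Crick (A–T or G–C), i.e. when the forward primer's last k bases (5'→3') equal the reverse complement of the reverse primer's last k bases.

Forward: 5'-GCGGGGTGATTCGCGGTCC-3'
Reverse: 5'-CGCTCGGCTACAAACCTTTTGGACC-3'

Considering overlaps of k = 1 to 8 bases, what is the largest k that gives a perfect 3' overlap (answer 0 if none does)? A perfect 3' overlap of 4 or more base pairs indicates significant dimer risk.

Longest perfect overlap: 5 complementary base pairs; significant dimer risk (threshold 4).

Last 8 bases (5'→3') — forward …CGCGGTCC, reverse …TTTGGACC.
Reverse complement of the reverse primer's last 8 bases: GGTCCAAA; its first k bases are the reverse complement of the reverse primer's last k bases, so a perfect k-base overlap needs the forward primer's last k bases to equal them.
Comparing (forward last k vs required): k=1: C vs G ✗; k=2: CC vs GG ✗; k=3: TCC vs GGT ✗; k=4: GTCC vs GGTC ✗; k=5: GGTCC vs GGTCC ✓; k=6: CGGTCC vs GGTCCA ✗; k=7: GCGGTCC vs GGTCCAA ✗; k=8: CGCGGTCC vs GGTCCAAA ✗.
Only k = 5 is perfect, so the longest perfect 3' overlap is 5.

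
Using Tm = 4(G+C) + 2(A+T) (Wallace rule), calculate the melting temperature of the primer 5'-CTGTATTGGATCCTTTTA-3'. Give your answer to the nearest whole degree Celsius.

Base counts: A=3, T=9, G=3, C=3 (length 18).
Tm = 2·(3+9) + 4·(3+3) = 2·12 + 4·6 = 24 + 24 = 48°C.

48°C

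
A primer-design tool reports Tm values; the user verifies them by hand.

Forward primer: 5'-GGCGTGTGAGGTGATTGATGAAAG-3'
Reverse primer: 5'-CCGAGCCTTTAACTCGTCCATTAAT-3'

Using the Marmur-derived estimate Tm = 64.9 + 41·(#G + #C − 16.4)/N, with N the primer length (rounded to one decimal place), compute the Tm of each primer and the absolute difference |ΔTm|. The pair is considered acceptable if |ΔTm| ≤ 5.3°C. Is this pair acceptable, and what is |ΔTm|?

|ΔTm| = 1.4°C; the pair is acceptable.

Forward: G+C = 12, N = 24 → Tm = 64.9 + 41·(12 − 16.4)/24 = 57.4°C.
Reverse: G+C = 11, N = 25 → Tm = 64.9 + 41·(11 − 16.4)/25 = 56.0°C.
|ΔTm| = |57.4 − 56.0| = 1.4°C, ≤ 5.3°C.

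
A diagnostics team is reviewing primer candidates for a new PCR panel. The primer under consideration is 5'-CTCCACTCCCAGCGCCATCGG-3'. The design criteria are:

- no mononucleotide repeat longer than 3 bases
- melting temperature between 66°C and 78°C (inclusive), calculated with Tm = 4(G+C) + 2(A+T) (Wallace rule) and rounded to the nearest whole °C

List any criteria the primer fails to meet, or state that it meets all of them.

Meets all criteria.

Base counts: A=3, T=3, G=4, C=11 (length 21).
homopolymer run: longest run = 3 ✓
Tm: Tm = 2·6 + 4·15 = 72°C ✓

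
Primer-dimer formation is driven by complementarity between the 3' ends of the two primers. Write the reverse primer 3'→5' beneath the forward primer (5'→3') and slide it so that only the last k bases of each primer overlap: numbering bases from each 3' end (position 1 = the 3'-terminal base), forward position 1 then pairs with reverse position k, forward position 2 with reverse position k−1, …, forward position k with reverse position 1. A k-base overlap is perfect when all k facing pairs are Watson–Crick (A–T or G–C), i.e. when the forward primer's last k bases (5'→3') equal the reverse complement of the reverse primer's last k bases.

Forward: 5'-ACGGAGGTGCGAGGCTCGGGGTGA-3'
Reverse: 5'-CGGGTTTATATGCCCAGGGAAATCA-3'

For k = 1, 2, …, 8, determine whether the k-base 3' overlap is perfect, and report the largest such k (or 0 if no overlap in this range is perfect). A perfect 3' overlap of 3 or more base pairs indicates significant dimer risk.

Longest perfect overlap: 3 complementary base pairs; significant dimer risk (threshold 3).

Last 8 bases (5'→3') — forward …CGGGGTGA, reverse …GGAAATCA.
Reverse complement of the reverse primer's last 8 bases: TGATTTCC; its first k bases are the reverse complement of the reverse primer's last k bases, so a perfect k-base overlap needs the forward primer's last k bases to equal them.
Comparing (forward last k vs required): k=1: A vs T ✗; k=2: GA vs TG ✗; k=3: TGA vs TGA ✓; k=4: GTGA vs TGAT ✗; k=5: GGTGA vs TGATT ✗; k=6: GGGTGA vs TGATTT ✗; k=7: GGGGTGA vs TGATTTC ✗; k=8: CGGGGTGA vs TGATTTCC ✗.
Only k = 3 is perfect, so the longest perfect 3' overlap is 3.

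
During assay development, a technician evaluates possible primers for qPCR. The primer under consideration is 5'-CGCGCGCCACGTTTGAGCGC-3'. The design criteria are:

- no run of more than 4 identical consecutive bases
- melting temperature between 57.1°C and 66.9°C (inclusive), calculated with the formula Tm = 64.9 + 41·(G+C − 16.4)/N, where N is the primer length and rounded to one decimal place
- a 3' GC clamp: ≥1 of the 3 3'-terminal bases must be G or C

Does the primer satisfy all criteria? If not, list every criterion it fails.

Meets all criteria.

Base counts: A=2, T=3, G=7, C=8 (length 20).
homopolymer run: longest run = 3 ✓
Tm: Tm = 64.9 + 41·(15 − 16.4)/20 = 62.0°C ✓
GC clamp: 3' end CGC has 3 G/C ✓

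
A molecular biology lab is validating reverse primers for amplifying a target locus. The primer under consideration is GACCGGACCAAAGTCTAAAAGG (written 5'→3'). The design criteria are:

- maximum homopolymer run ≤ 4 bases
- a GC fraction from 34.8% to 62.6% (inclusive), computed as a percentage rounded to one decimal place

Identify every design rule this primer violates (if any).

Meets all criteria.

Base counts: A=9, T=2, G=6, C=5 (length 22).
homopolymer run: longest run = 4 ✓
GC content: GC 11/22 = 50.0% ✓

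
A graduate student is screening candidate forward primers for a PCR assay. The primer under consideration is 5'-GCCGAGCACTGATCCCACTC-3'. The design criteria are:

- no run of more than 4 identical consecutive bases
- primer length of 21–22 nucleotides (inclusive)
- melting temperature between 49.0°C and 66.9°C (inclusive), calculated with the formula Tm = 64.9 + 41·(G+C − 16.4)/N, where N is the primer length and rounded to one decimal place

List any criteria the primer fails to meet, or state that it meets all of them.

Fails: length.

Base counts: A=4, T=3, G=4, C=9 (length 20).
homopolymer run: longest run = 3 ✓
length: length 20, outside 21–22 ✗
Tm: Tm = 64.9 + 41·(13 − 16.4)/20 = 57.9°C ✓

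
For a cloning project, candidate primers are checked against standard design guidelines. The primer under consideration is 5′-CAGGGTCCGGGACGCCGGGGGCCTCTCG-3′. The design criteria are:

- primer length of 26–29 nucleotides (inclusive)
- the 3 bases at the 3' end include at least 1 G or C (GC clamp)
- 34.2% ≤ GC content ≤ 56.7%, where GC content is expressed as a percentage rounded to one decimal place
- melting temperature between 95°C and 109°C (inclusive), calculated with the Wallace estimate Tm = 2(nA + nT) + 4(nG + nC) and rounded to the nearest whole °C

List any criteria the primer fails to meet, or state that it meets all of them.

Fails: GC content.

Base counts: A=2, T=3, G=13, C=10 (length 28).
length: length 28 ✓
GC clamp: 3' end TCG has 2 G/C ✓
GC content: GC 23/28 = 82.1%, outside 34.2–56.7% ✗
Tm: Tm = 2·5 + 4·23 = 102°C ✓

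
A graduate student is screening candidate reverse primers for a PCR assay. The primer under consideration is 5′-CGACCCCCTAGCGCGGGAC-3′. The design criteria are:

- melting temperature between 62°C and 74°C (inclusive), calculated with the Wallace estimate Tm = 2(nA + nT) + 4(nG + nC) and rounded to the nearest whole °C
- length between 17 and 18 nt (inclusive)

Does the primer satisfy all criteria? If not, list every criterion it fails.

Fails: length.

Base counts: A=3, T=1, G=6, C=9 (length 19).
Tm: Tm = 2·4 + 4·15 = 68°C ✓
length: length 19, outside 17–18 ✗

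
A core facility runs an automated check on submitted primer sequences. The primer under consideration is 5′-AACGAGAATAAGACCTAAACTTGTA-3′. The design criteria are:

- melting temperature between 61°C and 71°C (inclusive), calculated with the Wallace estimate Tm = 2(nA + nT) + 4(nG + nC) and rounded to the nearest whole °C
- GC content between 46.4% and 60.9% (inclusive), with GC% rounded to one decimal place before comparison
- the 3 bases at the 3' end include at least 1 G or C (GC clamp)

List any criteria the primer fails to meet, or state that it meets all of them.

Fails: GC content.

Base counts: A=12, T=5, G=4, C=4 (length 25).
Tm: Tm = 2·17 + 4·8 = 66°C ✓
GC content: GC 8/25 = 32.0%, outside 46.4–60.9% ✗
GC clamp: 3' end GTA has 1 G/C ✓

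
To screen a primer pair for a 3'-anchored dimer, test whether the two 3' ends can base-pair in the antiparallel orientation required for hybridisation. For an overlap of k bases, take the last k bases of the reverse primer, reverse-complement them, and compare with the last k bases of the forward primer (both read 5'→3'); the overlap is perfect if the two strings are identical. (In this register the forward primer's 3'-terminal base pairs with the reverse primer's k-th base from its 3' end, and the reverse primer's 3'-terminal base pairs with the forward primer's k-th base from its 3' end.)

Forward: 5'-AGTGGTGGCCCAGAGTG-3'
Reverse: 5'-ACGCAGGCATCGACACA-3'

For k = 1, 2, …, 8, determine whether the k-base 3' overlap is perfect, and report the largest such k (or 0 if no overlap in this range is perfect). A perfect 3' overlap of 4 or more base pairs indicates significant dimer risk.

Longest perfect overlap: 2 complementary base pairs; below the dimer-risk threshold (threshold 4).

Last 8 bases (5'→3') — forward …CCAGAGTG, reverse …TCGACACA.
Reverse complement of the reverse primer's last 8 bases: TGTGTCGA; its first k bases are the reverse complement of the reverse primer's last k bases, so a perfect k-base overlap needs the forward primer's last k bases to equal them.
Comparing (forward last k vs required): k=1: G vs T ✗; k=2: TG vs TG ✓; k=3: GTG vs TGT ✗; k=4: AGTG vs TGTG ✗; k=5: GAGTG vs TGTGT ✗; k=6: AGAGTG vs TGTGTC ✗; k=7: CAGAGTG vs TGTGTCG ✗; k=8: CCAGAGTG vs TGTGTCGA ✗.
Only k = 2 is perfect, so the longest perfect 3' overlap is 2.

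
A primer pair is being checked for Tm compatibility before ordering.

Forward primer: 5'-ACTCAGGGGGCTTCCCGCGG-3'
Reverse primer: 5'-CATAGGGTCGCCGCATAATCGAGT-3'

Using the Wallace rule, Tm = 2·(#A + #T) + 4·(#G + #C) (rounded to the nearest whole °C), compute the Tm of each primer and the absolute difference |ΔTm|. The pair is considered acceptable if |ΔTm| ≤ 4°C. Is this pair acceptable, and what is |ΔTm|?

|ΔTm| = 4°C; the pair is acceptable.

Forward: A=2 T=3 G=8 C=7 → Tm = 2·5 + 4·15 = 70°C.
Reverse: A=6 T=5 G=7 C=6 → Tm = 2·11 + 4·13 = 74°C.
|ΔTm| = |70 − 74| = 4°C, ≤ 4°C.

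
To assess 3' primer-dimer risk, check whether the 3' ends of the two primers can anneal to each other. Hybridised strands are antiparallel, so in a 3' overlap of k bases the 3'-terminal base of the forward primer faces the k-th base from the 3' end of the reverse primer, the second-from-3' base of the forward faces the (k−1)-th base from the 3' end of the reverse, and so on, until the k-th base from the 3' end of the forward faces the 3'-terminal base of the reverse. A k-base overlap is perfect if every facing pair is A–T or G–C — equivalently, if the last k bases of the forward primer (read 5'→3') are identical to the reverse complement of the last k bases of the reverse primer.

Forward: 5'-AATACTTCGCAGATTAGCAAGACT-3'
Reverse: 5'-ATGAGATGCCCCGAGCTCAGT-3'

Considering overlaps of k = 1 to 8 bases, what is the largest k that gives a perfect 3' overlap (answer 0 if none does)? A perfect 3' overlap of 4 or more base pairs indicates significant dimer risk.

Last 8 bases (5'→3') — forward …GCAAGACT, reverse …AGCTCAGT.
Reverse complement of the reverse primer's last 8 bases: ACTGAGCT; its first k bases are the reverse complement of the reverse primer's last k bases, so a perfect k-base overlap needs the forward primer's last k bases to equal them.
Comparing (forward last k vs required): k=1: T vs A ✗; k=2: CT vs AC ✗; k=3: ACT vs ACT ✓; k=4: GACT vs ACTG ✗; k=5: AGACT vs ACTGA ✗; k=6: AAGACT vs ACTGAG ✗; k=7: CAAGACT vs ACTGAGC ✗; k=8: GCAAGACT vs ACTGAGCT ✗.
Only k = 3 is perfect, so the longest perfect 3' overlap is 3.

Longest perfect overlap: 3 complementary base pairs; below the dimer-risk threshold (threshold 4).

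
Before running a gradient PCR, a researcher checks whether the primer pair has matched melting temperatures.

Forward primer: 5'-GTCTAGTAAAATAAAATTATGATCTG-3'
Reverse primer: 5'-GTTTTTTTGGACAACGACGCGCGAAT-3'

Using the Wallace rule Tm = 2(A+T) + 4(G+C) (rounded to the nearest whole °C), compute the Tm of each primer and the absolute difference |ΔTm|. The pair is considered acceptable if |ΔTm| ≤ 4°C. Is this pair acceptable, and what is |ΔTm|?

Forward: A=11 T=9 G=4 C=2 → Tm = 2·20 + 4·6 = 64°C.
Reverse: A=6 T=8 G=7 C=5 → Tm = 2·14 + 4·12 = 76°C.
|ΔTm| = |64 − 76| = 12°C, > 4°C.

|ΔTm| = 12°C; the pair is not acceptable.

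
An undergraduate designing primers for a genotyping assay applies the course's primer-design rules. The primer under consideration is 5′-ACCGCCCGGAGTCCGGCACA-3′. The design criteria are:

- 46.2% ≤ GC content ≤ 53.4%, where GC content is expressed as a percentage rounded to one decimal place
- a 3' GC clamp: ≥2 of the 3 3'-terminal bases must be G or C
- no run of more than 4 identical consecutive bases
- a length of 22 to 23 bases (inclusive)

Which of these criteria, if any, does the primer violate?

Fails: GC content, GC clamp, length.

Base counts: A=4, T=1, G=6, C=9 (length 20).
GC content: GC 15/20 = 75.0%, outside 46.2–53.4% ✗
GC clamp: 3' end ACA has 1 G/C, need ≥2 ✗
homopolymer run: longest run = 3 ✓
length: length 20, outside 22–23 ✗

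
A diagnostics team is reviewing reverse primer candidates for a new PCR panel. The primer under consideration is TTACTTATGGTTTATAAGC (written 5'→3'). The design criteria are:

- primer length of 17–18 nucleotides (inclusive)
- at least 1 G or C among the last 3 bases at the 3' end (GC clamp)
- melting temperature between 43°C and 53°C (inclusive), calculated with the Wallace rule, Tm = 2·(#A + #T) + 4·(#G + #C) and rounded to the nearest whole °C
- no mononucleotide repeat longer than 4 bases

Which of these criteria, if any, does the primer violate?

Base counts: A=5, T=9, G=3, C=2 (length 19).
length: length 19, outside 17–18 ✗
GC clamp: 3' end AGC has 2 G/C ✓
Tm: Tm = 2·14 + 4·5 = 48°C ✓
homopolymer run: longest run = 3 ✓

Fails: length.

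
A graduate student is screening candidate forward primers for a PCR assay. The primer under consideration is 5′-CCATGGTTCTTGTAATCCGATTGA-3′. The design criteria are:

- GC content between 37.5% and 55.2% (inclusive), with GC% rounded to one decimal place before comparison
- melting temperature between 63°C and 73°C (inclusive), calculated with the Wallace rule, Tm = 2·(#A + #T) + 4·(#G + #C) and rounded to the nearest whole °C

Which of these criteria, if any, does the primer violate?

Meets all criteria.

Base counts: A=5, T=9, G=5, C=5 (length 24).
GC content: GC 10/24 = 41.7% ✓
Tm: Tm = 2·14 + 4·10 = 68°C ✓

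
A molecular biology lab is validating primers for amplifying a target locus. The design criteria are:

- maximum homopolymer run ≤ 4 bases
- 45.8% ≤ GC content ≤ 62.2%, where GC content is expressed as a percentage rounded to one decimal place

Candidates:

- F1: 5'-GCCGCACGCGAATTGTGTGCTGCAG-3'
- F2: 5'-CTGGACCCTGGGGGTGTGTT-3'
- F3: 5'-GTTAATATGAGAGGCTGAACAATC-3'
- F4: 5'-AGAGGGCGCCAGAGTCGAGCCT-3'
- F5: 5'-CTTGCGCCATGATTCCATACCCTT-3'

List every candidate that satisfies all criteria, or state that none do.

F1 (25 nt, A=4 T=5 G=9 C=7): longest run = 2 ✓; GC 16/25 = 64.0%, outside 45.8–62.2% ✗ — fails.
F2 (20 nt, A=1 T=6 G=9 C=4): longest run = 5, exceeds 4 ✗; GC 13/20 = 65.0%, outside 45.8–62.2% ✗ — fails.
F3 (24 nt, A=9 T=6 G=6 C=3): longest run = 2 ✓; GC 9/24 = 37.5%, outside 45.8–62.2% ✗ — fails.
F4 (22 nt, A=5 T=2 G=9 C=6): longest run = 3 ✓; GC 15/22 = 68.2%, outside 45.8–62.2% ✗ — fails.
F5 (24 nt, A=4 T=8 G=3 C=9): longest run = 3 ✓; GC 12/24 = 50.0% ✓ — passes.

F5 only.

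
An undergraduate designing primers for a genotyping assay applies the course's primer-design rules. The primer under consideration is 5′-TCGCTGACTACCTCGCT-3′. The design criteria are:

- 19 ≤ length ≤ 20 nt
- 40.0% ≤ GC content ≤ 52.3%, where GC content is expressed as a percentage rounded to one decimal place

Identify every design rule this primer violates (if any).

Fails: length, GC content.

Base counts: A=2, T=5, G=3, C=7 (length 17).
length: length 17, outside 19–20 ✗
GC content: GC 10/17 = 58.8%, outside 40.0–52.3% ✗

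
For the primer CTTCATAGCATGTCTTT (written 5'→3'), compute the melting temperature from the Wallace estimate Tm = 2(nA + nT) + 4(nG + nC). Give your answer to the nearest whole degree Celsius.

Base counts: A=3, T=8, G=2, C=4 (length 17).
Tm = 2·(3+8) + 4·(2+4) = 2·11 + 4·6 = 22 + 24 = 46°C.

46°C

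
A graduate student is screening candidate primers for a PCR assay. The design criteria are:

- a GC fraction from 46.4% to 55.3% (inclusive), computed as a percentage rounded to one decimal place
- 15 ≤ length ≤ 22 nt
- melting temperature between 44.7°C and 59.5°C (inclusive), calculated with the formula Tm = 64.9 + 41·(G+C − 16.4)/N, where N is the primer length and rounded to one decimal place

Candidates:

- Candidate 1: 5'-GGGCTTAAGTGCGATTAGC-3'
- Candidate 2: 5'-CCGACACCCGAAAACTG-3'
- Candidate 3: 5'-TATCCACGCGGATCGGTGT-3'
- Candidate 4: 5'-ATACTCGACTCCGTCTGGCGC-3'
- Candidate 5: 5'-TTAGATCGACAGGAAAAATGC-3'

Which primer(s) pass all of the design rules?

Candidate 1 only.

Candidate 1 (19 nt, A=4 T=5 G=7 C=3): GC 10/19 = 52.6% ✓; length 19 ✓; Tm = 64.9 + 41·(10 − 16.4)/19 = 51.1°C ✓ — passes.
Candidate 2 (17 nt, A=6 T=1 G=3 C=7): GC 10/17 = 58.8%, outside 46.4–55.3% ✗; length 17 ✓; Tm = 64.9 + 41·(10 − 16.4)/17 = 49.5°C ✓ — fails.
Candidate 3 (19 nt, A=3 T=5 G=6 C=5): GC 11/19 = 57.9%, outside 46.4–55.3% ✗; length 19 ✓; Tm = 64.9 + 41·(11 − 16.4)/19 = 53.2°C ✓ — fails.
Candidate 4 (21 nt, A=3 T=5 G=5 C=8): GC 13/21 = 61.9%, outside 46.4–55.3% ✗; length 21 ✓; Tm = 64.9 + 41·(13 − 16.4)/21 = 58.3°C ✓ — fails.
Candidate 5 (21 nt, A=9 T=4 G=5 C=3): GC 8/21 = 38.1%, outside 46.4–55.3% ✗; length 21 ✓; Tm = 64.9 + 41·(8 − 16.4)/21 = 48.5°C ✓ — fails.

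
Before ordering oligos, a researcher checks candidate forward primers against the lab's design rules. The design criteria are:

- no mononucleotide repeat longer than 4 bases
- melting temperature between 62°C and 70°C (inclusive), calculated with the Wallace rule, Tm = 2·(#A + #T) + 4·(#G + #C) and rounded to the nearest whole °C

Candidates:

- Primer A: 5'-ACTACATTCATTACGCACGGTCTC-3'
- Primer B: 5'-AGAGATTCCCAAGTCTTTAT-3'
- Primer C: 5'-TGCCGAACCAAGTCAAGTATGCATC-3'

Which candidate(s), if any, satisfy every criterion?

Primer A (24 nt, A=6 T=7 G=3 C=8): longest run = 2 ✓; Tm = 2·13 + 4·11 = 70°C ✓ — passes.
Primer B (20 nt, A=6 T=7 G=3 C=4): longest run = 3 ✓; Tm = 2·13 + 4·7 = 54°C, outside 62–70°C ✗ — fails.
Primer C (25 nt, A=8 T=5 G=5 C=7): longest run = 2 ✓; Tm = 2·13 + 4·12 = 74°C, outside 62–70°C ✗ — fails.

Primer A only.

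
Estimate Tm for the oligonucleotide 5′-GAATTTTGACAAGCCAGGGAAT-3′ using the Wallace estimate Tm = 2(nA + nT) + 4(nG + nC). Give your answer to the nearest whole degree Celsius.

Base counts: A=8, T=5, G=6, C=3 (length 22).
Tm = 2·(8+5) + 4·(6+3) = 2·13 + 4·9 = 26 + 36 = 62°C.

62°C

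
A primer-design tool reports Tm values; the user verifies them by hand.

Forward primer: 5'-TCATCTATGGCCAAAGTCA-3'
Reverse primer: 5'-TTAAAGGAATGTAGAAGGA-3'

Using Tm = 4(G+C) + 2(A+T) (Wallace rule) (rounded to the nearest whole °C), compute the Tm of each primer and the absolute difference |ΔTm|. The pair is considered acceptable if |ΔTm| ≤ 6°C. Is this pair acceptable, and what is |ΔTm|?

Forward: A=6 T=5 G=3 C=5 → Tm = 2·11 + 4·8 = 54°C.
Reverse: A=9 T=4 G=6 C=0 → Tm = 2·13 + 4·6 = 50°C.
|ΔTm| = |54 − 50| = 4°C, ≤ 6°C.

|ΔTm| = 4°C; the pair is acceptable.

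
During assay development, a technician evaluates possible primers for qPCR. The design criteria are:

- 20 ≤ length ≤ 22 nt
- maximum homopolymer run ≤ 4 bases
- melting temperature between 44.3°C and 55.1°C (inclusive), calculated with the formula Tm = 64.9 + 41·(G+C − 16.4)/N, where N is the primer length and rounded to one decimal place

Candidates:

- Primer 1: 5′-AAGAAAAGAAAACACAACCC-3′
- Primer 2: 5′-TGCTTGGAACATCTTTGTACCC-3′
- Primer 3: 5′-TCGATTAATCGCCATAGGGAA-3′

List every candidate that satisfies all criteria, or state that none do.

Primer 1, Primer 2 and Primer 3.

Primer 1 (20 nt, A=13 T=0 G=2 C=5): length 20 ✓; longest run = 4 ✓; Tm = 64.9 + 41·(7 − 16.4)/20 = 45.6°C ✓ — passes.
Primer 2 (22 nt, A=4 T=8 G=4 C=6): length 22 ✓; longest run = 3 ✓; Tm = 64.9 + 41·(10 − 16.4)/22 = 53.0°C ✓ — passes.
Primer 3 (21 nt, A=7 T=5 G=5 C=4): length 21 ✓; longest run = 3 ✓; Tm = 64.9 + 41·(9 − 16.4)/21 = 50.5°C ✓ — passes.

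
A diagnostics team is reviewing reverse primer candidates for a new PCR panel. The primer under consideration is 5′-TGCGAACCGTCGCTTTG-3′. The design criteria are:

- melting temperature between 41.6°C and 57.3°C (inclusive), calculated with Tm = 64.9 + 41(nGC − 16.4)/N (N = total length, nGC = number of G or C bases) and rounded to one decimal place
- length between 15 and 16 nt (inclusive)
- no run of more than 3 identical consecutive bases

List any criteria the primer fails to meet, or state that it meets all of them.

Fails: length.

Base counts: A=2, T=5, G=5, C=5 (length 17).
Tm: Tm = 64.9 + 41·(10 − 16.4)/17 = 49.5°C ✓
length: length 17, outside 15–16 ✗
homopolymer run: longest run = 3 ✓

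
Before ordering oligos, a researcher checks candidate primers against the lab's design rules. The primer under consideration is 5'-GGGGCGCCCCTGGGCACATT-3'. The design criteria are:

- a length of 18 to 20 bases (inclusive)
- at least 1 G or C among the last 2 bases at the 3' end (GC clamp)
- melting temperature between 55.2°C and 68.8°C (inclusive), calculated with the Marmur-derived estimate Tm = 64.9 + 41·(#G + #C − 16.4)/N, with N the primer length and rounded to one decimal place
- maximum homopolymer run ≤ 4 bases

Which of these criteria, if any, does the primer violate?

Base counts: A=2, T=3, G=8, C=7 (length 20).
length: length 20 ✓
GC clamp: 3' end TT has 0 G/C, need ≥1 ✗
Tm: Tm = 64.9 + 41·(15 − 16.4)/20 = 62.0°C ✓
homopolymer run: longest run = 4 ✓

Fails: GC clamp.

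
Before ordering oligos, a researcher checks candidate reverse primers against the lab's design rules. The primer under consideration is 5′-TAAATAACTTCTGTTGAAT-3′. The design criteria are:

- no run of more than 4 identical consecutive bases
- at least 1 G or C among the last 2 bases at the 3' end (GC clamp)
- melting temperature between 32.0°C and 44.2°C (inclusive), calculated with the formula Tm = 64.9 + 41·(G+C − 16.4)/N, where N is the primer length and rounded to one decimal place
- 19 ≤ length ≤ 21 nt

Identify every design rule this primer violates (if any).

Base counts: A=7, T=8, G=2, C=2 (length 19).
homopolymer run: longest run = 3 ✓
GC clamp: 3' end AT has 0 G/C, need ≥1 ✗
Tm: Tm = 64.9 + 41·(4 − 16.4)/19 = 38.1°C ✓
length: length 19 ✓

Fails: GC clamp.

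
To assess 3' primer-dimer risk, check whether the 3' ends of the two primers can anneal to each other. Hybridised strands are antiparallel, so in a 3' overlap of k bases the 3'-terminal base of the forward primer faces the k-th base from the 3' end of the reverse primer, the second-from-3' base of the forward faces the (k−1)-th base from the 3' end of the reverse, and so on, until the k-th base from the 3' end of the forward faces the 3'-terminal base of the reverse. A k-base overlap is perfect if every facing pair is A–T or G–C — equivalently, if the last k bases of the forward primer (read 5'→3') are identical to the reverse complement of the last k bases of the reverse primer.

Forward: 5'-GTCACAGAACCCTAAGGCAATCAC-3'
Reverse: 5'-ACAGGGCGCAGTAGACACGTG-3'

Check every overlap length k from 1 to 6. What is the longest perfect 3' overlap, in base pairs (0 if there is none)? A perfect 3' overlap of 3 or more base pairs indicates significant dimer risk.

Last 6 bases (5'→3') — forward …AATCAC, reverse …CACGTG.
Reverse complement of the reverse primer's last 6 bases: CACGTG; its first k bases are the reverse complement of the reverse primer's last k bases, so a perfect k-base overlap needs the forward primer's last k bases to equal them.
Comparing (forward last k vs required): k=1: C vs C ✓; k=2: AC vs CA ✗; k=3: CAC vs CAC ✓; k=4: TCAC vs CACG ✗; k=5: ATCAC vs CACGT ✗; k=6: AATCAC vs CACGTG ✗.
Perfect overlaps at k = 1, 3; the largest is 3.

Longest perfect overlap: 3 complementary base pairs; significant dimer risk (threshold 3).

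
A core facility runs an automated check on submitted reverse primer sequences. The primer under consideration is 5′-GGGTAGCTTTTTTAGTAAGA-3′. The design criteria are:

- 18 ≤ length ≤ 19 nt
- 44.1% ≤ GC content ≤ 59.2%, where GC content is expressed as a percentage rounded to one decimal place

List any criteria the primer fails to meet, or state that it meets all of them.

Fails: length, GC content.

Base counts: A=5, T=8, G=6, C=1 (length 20).
length: length 20, outside 18–19 ✗
GC content: GC 7/20 = 35.0%, outside 44.1–59.2% ✗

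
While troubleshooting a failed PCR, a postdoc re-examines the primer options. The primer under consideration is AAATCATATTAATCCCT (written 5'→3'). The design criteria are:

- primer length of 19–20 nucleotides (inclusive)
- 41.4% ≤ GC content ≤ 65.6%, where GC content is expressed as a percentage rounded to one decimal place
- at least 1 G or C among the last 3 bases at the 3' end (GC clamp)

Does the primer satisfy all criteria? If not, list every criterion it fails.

Base counts: A=7, T=6, G=0, C=4 (length 17).
length: length 17, outside 19–20 ✗
GC content: GC 4/17 = 23.5%, outside 41.4–65.6% ✗
GC clamp: 3' end CCT has 2 G/C ✓

Fails: length, GC content.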